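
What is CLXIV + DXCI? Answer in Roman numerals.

CLXIV = 164
DXCI = 591
164 + 591 = 755

DCCLV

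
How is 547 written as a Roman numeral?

Convert 547 to Roman numerals:
  547 contains 1×500 (D)
  47 contains 1×40 (XL)
  7 contains 1×5 (V)
  2 contains 2×1 (II)

DXLVII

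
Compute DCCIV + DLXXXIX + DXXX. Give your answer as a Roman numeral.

DCCIV = 704, DLXXXIX = 589, DXXX = 530
704 + 589 = 1293
1293 + 530 = 1823

MDCCCXXIII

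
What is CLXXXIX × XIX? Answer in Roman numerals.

CLXXXIX = 189
XIX = 19
189 × 19 = 3591

MMMDXCI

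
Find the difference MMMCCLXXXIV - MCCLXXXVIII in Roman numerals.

MMMCCLXXXIV = 3284
MCCLXXXVIII = 1288
3284 - 1288 = 1996

MCMXCVI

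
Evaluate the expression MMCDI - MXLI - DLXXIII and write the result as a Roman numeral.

MMCDI = 2401, MXLI = 1041, DLXXIII = 573
2401 - 1041 = 1360
1360 - 573 = 787

DCCLXXXVII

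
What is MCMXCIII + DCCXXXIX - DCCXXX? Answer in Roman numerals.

MCMXCIII = 1993, DCCXXXIX = 739, DCCXXX = 730
1993 + 739 = 2732
2732 - 730 = 2002

MMII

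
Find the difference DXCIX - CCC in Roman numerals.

DXCIX = 599
CCC = 300
599 - 300 = 299

CCXCIX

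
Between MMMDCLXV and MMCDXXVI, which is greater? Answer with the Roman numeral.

MMMDCLXV = 3665
MMCDXXVI = 2426
3665 is larger

MMMDCLXV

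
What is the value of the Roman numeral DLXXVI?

DLXXVI: D=500, L=50, X=10, X=10, V=5, I=1
500 + 50 + 10 + 10 + 5 + 1 = 576

576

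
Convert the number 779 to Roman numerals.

Convert 779 to Roman numerals:
  779 contains 1×500 (D)
  279 contains 2×100 (CC)
  79 contains 1×50 (L)
  29 contains 2×10 (XX)
  9 contains 1×9 (IX)

DCCLXXIX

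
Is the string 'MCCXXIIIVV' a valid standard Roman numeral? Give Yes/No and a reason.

'MCCXXIIIVV': V should not appear more than once

No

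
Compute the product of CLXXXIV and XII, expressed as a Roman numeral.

CLXXXIV = 184
XII = 12
184 × 12 = 2208

MMCCVIII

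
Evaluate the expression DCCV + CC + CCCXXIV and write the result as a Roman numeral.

DCCV = 705, CC = 200, CCCXXIV = 324
705 + 200 = 905
905 + 324 = 1229

MCCXXIX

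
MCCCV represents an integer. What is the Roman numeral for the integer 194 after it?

MCCCV = 1305
1305 + 194 = 1499

MCDXCIX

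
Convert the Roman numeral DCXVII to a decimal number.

DCXVII: D=500, C=100, X=10, V=5, I=1, I=1
500 + 100 + 10 + 5 + 1 + 1 = 617

617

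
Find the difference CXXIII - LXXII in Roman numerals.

CXXIII = 123
LXXII = 72
123 - 72 = 51

LI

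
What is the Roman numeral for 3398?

Convert 3398 to Roman numerals:
  3398 contains 3×1000 (MMM)
  398 contains 3×100 (CCC)
  98 contains 1×90 (XC)
  8 contains 1×5 (V)
  3 contains 3×1 (III)

MMMCCCXCVIII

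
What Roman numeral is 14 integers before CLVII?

CLVII = 157
157 - 14 = 143

CXLIII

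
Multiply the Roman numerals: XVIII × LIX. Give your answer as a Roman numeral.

XVIII = 18
LIX = 59
18 × 59 = 1062

MLXII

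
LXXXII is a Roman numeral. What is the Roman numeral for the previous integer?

LXXXII = 82; previous is 81

LXXXI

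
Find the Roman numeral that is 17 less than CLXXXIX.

CLXXXIX = 189
189 - 17 = 172

CLXXII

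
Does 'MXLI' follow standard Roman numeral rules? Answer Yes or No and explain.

'MXLI': Check the rules: uses only the symbols I, V, X, L, C, D, M; no symbol is repeated more than three times in a row; V, L and D each appear at most once; the only place a smaller symbol precedes a larger one is the allowed subtractive pair XL, the symbol right after such a pair (if any) is smaller than the pair's first symbol, and otherwise the values never increase from left to right. Value: M (1000) + XL (40) + I (1) = 1041. So it is a valid standard Roman numeral.

Yes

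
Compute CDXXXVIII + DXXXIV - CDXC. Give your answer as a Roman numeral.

CDXXXVIII = 438, DXXXIV = 534, CDXC = 490
438 + 534 = 972
972 - 490 = 482

CDLXXXII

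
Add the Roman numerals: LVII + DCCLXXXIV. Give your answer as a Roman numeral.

LVII = 57
DCCLXXXIV = 784
57 + 784 = 841

DCCCXLI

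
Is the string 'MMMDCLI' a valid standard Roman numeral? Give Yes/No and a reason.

'MMMDCLI': Check the rules: uses only the symbols I, V, X, L, C, D, M; no symbol is repeated more than three times in a row; V, L and D each appear at most once; no smaller symbol precedes a larger one (values never increase from left to right). Value: M (1000) + M (1000) + M (1000) + D (500) + C (100) + L (50) + I (1) = 3651. So it is a valid standard Roman numeral.

Yes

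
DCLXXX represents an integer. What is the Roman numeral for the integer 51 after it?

DCLXXX = 680
680 + 51 = 731

DCCXXXI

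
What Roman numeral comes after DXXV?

DXXV = 525; next is 526

DXXVI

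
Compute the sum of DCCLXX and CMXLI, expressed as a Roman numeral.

DCCLXX = 770
CMXLI = 941
770 + 941 = 1711

MDCCXI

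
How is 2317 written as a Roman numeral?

Convert 2317 to Roman numerals:
  2317 contains 2×1000 (MM)
  317 contains 3×100 (CCC)
  17 contains 1×10 (X)
  7 contains 1×5 (V)
  2 contains 2×1 (II)

MMCCCXVII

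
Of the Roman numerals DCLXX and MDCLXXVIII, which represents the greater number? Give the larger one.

DCLXX = 670
MDCLXXVIII = 1678
1678 is larger

MDCLXXVIII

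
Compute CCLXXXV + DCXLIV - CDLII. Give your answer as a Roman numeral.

CCLXXXV = 285, DCXLIV = 644, CDLII = 452
285 + 644 = 929
929 - 452 = 477

CDLXXVII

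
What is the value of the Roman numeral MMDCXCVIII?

MMDCXCVIII: M=1000, M=1000, D=500, C=100, XC=90, V=5, I=1, I=1, I=1
1000 + 1000 + 500 + 100 + 90 + 5 + 1 + 1 + 1 = 2698

2698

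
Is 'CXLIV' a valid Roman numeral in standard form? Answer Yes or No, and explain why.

'CXLIV': Check the rules: uses only the symbols I, V, X, L, C, D, M; no symbol is repeated more than three times in a row; V, L and D each appear at most once; the only places a smaller symbol precedes a larger one are the allowed subtractive pairs XL, IV, the symbol right after such a pair (if any) is smaller than the pair's first symbol, and otherwise the values never increase from left to right. Value: C (100) + XL (40) + IV (4) = 144. So it is a valid standard Roman numeral.

Yes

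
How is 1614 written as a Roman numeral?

Convert 1614 to Roman numerals:
  1614 contains 1×1000 (M)
  614 contains 1×500 (D)
  114 contains 1×100 (C)
  14 contains 1×10 (X)
  4 contains 1×4 (IV)

MDCXIV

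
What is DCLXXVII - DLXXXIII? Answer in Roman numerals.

DCLXXVII = 677
DLXXXIII = 583
677 - 583 = 94

XCIV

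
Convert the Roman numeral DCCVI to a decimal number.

DCCVI: D=500, C=100, C=100, V=5, I=1
500 + 100 + 100 + 5 + 1 = 706

706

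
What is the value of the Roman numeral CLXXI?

CLXXI: C=100, L=50, X=10, X=10, I=1
100 + 50 + 10 + 10 + 1 = 171

171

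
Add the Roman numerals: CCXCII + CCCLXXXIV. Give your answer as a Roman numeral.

CCXCII = 292
CCCLXXXIV = 384
292 + 384 = 676

DCLXXVI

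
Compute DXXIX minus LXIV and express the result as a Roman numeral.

DXXIX = 529
LXIV = 64
529 - 64 = 465

CDLXV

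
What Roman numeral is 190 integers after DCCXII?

DCCXII = 712
712 + 190 = 902

CMII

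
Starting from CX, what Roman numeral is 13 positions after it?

CX = 110
110 + 13 = 123

CXXIII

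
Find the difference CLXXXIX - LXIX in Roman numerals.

CLXXXIX = 189
LXIX = 69
189 - 69 = 120

CXX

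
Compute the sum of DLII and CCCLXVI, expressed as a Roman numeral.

DLII = 552
CCCLXVI = 366
552 + 366 = 918

CMXVIII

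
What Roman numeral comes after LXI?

LXI = 61, so the next integer is 61 + 1 = 62

LXII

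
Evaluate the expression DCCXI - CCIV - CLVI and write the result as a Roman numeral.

DCCXI = 711, CCIV = 204, CLVI = 156
711 - 204 = 507
507 - 156 = 351

CCCLI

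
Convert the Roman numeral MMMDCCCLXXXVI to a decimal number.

MMMDCCCLXXXVI: M=1000, M=1000, M=1000, D=500, C=100, C=100, C=100, L=50, X=10, X=10, X=10, V=5, I=1
1000 + 1000 + 1000 + 500 + 100 + 100 + 100 + 50 + 10 + 10 + 10 + 5 + 1 = 3886

3886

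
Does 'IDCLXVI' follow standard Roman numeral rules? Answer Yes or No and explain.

'IDCLXVI': Invalid subtractive combination: ID

No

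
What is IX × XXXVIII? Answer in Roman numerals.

IX = 9
XXXVIII = 38
9 × 38 = 342

CCCXLII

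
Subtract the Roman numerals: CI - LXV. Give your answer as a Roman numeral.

CI = 101
LXV = 65
101 - 65 = 36

XXXVI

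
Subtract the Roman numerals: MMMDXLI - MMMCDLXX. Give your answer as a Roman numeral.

MMMDXLI = 3541
MMMCDLXX = 3470
3541 - 3470 = 71

LXXI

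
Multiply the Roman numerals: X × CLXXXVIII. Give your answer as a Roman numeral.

X = 10
CLXXXVIII = 188
10 × 188 = 1880

MDCCCLXXX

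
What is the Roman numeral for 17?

Convert 17 to Roman numerals:
  17 contains 1×10 (X)
  7 contains 1×5 (V)
  2 contains 2×1 (II)

XVII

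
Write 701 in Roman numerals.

Convert 701 to Roman numerals:
  701 contains 1×500 (D)
  201 contains 2×100 (CC)
  1 contains 1×1 (I)

DCCI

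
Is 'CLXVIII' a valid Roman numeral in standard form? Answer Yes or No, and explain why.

'CLXVIII': Check the rules: uses only the symbols I, V, X, L, C, D, M; no symbol is repeated more than three times in a row; V, L and D each appear at most once; no smaller symbol precedes a larger one (values never increase from left to right). Value: C (100) + L (50) + X (10) + V (5) + I (1) + I (1) + I (1) = 168. So it is a valid standard Roman numeral.

Yes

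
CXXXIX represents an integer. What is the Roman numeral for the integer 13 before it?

CXXXIX = 139
139 - 13 = 126

CXXVI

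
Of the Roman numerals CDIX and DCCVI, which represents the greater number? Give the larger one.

CDIX = 409
DCCVI = 706
706 is larger

DCCVI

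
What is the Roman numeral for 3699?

Convert 3699 to Roman numerals:
  3699 contains 3×1000 (MMM)
  699 contains 1×500 (D)
  199 contains 1×100 (C)
  99 contains 1×90 (XC)
  9 contains 1×9 (IX)

MMMDCXCIX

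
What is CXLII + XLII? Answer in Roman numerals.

CXLII = 142
XLII = 42
142 + 42 = 184

CLXXXIV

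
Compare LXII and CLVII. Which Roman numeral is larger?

LXII = 62
CLVII = 157
157 is larger

CLVII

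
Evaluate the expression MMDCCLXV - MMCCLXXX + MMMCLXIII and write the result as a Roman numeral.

MMDCCLXV = 2765, MMCCLXXX = 2280, MMMCLXIII = 3163
2765 - 2280 = 485
485 + 3163 = 3648

MMMDCXLVIII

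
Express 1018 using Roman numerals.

Convert 1018 to Roman numerals:
  1018 contains 1×1000 (M)
  18 contains 1×10 (X)
  8 contains 1×5 (V)
  3 contains 3×1 (III)

MXVIII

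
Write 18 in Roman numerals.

Convert 18 to Roman numerals:
  18 contains 1×10 (X)
  8 contains 1×5 (V)
  3 contains 3×1 (III)

XVIII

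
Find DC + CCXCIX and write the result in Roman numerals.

DC = 600
CCXCIX = 299
600 + 299 = 899

DCCCXCIX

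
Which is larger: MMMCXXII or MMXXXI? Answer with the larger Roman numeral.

MMMCXXII = 3122
MMXXXI = 2031
3122 is larger

MMMCXXII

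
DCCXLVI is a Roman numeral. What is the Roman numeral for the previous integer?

DCCXLVI = 746, so the previous integer is 746 - 1 = 745

DCCXLV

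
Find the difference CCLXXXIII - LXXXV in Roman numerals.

CCLXXXIII = 283
LXXXV = 85
283 - 85 = 198

CXCVIII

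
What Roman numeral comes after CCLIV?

CCLIV = 254; next is 255

CCLV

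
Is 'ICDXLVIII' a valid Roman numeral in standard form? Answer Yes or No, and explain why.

'ICDXLVIII': Invalid subtractive combination: IC

No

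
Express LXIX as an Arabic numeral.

LXIX: L=50, X=10, IX=9
50 + 10 + 9 = 69

69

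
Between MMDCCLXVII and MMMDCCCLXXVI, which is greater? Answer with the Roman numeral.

MMDCCLXVII = 2767
MMMDCCCLXXVI = 3876
3876 is larger

MMMDCCCLXXVI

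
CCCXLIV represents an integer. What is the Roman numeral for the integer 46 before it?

CCCXLIV = 344
344 - 46 = 298

CCXCVIII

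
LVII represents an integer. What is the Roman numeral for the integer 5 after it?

LVII = 57
57 + 5 = 62

LXII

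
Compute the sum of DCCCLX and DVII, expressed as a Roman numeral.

DCCCLX = 860
DVII = 507
860 + 507 = 1367

MCCCLXVII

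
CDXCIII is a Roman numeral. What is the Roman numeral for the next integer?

CDXCIII = 493, so the next integer is 493 + 1 = 494

CDXCIV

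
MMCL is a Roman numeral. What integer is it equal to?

MMCL: M=1000, M=1000, C=100, L=50
1000 + 1000 + 100 + 50 = 2150

2150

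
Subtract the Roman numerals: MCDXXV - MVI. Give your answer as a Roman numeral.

MCDXXV = 1425
MVI = 1006
1425 - 1006 = 419

CDXIX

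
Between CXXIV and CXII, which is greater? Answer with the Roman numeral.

CXXIV = 124
CXII = 112
124 is larger

CXXIV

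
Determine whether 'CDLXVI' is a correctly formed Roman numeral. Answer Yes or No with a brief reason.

'CDLXVI': Check the rules: uses only the symbols I, V, X, L, C, D, M; no symbol is repeated more than three times in a row; V, L and D each appear at most once; the only place a smaller symbol precedes a larger one is the allowed subtractive pair CD, the symbol right after such a pair (if any) is smaller than the pair's first symbol, and otherwise the values never increase from left to right. Value: CD (400) + L (50) + X (10) + V (5) + I (1) = 466. So it is a valid standard Roman numeral.

Yes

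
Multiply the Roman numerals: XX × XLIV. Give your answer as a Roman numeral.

XX = 20
XLIV = 44
20 × 44 = 880

DCCCLXXX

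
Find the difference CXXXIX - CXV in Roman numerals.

CXXXIX = 139
CXV = 115
139 - 115 = 24

XXIV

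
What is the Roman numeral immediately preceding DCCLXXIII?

DCCLXXIII = 773, so the previous integer is 773 - 1 = 772

DCCLXXII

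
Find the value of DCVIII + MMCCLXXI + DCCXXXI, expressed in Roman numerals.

DCVIII = 608, MMCCLXXI = 2271, DCCXXXI = 731
608 + 2271 = 2879
2879 + 731 = 3610

MMMDCX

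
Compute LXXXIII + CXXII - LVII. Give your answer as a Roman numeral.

LXXXIII = 83, CXXII = 122, LVII = 57
83 + 122 = 205
205 - 57 = 148

CXLVIII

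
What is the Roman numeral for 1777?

Convert 1777 to Roman numerals:
  1777 contains 1×1000 (M)
  777 contains 1×500 (D)
  277 contains 2×100 (CC)
  77 contains 1×50 (L)
  27 contains 2×10 (XX)
  7 contains 1×5 (V)
  2 contains 2×1 (II)

MDCCLXXVII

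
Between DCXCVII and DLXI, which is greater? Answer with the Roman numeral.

DCXCVII = 697
DLXI = 561
697 is larger

DCXCVII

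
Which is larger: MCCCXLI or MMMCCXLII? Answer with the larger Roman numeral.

MCCCXLI = 1341
MMMCCXLII = 3242
3242 is larger

MMMCCXLII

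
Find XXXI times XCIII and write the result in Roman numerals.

XXXI = 31
XCIII = 93
31 × 93 = 2883

MMDCCCLXXXIII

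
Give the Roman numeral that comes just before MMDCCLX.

MMDCCLX = 2760; previous is 2759

MMDCCLIX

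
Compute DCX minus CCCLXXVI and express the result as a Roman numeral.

DCX = 610
CCCLXXVI = 376
610 - 376 = 234

CCXXXIV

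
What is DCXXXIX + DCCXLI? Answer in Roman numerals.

DCXXXIX = 639
DCCXLI = 741
639 + 741 = 1380

MCCCLXXX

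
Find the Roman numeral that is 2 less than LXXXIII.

LXXXIII = 83
83 - 2 = 81

LXXXI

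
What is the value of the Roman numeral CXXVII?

CXXVII: C=100, X=10, X=10, V=5, I=1, I=1
100 + 10 + 10 + 5 + 1 + 1 = 127

127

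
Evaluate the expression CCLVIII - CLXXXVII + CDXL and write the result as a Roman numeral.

CCLVIII = 258, CLXXXVII = 187, CDXL = 440
258 - 187 = 71
71 + 440 = 511

DXI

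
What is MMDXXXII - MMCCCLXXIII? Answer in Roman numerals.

MMDXXXII = 2532
MMCCCLXXIII = 2373
2532 - 2373 = 159

CLIX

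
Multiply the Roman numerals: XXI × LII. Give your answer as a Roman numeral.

XXI = 21
LII = 52
21 × 52 = 1092

MXCII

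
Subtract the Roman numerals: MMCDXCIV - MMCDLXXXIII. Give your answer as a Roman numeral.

MMCDXCIV = 2494
MMCDLXXXIII = 2483
2494 - 2483 = 11

XI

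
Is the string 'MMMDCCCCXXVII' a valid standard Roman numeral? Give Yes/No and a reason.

'MMMDCCCCXXVII': More than 3 consecutive C's

No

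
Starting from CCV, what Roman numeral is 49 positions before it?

CCV = 205
205 - 49 = 156

CLVI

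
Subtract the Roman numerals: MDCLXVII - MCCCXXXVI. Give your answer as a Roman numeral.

MDCLXVII = 1667
MCCCXXXVI = 1336
1667 - 1336 = 331

CCCXXXI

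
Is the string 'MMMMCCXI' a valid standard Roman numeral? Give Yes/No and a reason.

'MMMMCCXI': More than 3 consecutive M's

No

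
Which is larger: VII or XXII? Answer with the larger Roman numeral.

VII = 7
XXII = 22
22 is larger

XXII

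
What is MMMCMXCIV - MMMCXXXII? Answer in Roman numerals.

MMMCMXCIV = 3994
MMMCXXXII = 3132
3994 - 3132 = 862

DCCCLXII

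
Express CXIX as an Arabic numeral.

CXIX: C=100, X=10, IX=9
100 + 10 + 9 = 119

119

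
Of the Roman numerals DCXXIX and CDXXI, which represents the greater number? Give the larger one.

DCXXIX = 629
CDXXI = 421
629 is larger

DCXXIX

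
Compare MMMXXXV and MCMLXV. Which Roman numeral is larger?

MMMXXXV = 3035
MCMLXV = 1965
3035 is larger

MMMXXXV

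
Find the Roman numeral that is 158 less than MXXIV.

MXXIV = 1024
1024 - 158 = 866

DCCCLXVI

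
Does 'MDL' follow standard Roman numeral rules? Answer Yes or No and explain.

'MDL': Check the rules: uses only the symbols I, V, X, L, C, D, M; no symbol is repeated more than three times in a row; V, L and D each appear at most once; no smaller symbol precedes a larger one (values never increase from left to right). Value: M (1000) + D (500) + L (50) = 1550. So it is a valid standard Roman numeral.

Yes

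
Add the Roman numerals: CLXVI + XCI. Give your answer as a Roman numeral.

CLXVI = 166
XCI = 91
166 + 91 = 257

CCLVII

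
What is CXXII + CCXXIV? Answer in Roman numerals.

CXXII = 122
CCXXIV = 224
122 + 224 = 346

CCCXLVI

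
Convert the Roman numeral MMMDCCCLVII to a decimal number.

MMMDCCCLVII: M=1000, M=1000, M=1000, D=500, C=100, C=100, C=100, L=50, V=5, I=1, I=1
1000 + 1000 + 1000 + 500 + 100 + 100 + 100 + 50 + 5 + 1 + 1 = 3857

3857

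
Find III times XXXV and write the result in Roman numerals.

III = 3
XXXV = 35
3 × 35 = 105

CV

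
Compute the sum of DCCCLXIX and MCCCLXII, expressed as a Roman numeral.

DCCCLXIX = 869
MCCCLXII = 1362
869 + 1362 = 2231

MMCCXXXI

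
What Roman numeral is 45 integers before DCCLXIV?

DCCLXIV = 764
764 - 45 = 719

DCCXIX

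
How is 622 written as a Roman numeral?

Convert 622 to Roman numerals:
  622 contains 1×500 (D)
  122 contains 1×100 (C)
  22 contains 2×10 (XX)
  2 contains 2×1 (II)

DCXXII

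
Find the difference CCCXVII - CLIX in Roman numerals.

CCCXVII = 317
CLIX = 159
317 - 159 = 158

CLVIII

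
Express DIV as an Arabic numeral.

DIV: D=500, IV=4
500 + 4 = 504

504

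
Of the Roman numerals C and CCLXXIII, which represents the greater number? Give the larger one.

C = 100
CCLXXIII = 273
273 is larger

CCLXXIII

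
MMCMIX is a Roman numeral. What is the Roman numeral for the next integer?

MMCMIX = 2909; next is 2910

MMCMX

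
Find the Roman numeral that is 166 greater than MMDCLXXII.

MMDCLXXII = 2672
2672 + 166 = 2838

MMDCCCXXXVIII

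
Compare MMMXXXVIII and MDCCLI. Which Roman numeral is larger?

MMMXXXVIII = 3038
MDCCLI = 1751
3038 is larger

MMMXXXVIII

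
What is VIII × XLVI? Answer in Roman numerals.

VIII = 8
XLVI = 46
8 × 46 = 368

CCCLXVIII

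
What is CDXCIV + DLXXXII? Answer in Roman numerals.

CDXCIV = 494
DLXXXII = 582
494 + 582 = 1076

MLXXVI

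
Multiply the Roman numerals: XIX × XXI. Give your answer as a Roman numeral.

XIX = 19
XXI = 21
19 × 21 = 399

CCCXCIX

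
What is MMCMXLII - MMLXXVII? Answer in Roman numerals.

MMCMXLII = 2942
MMLXXVII = 2077
2942 - 2077 = 865

DCCCLXV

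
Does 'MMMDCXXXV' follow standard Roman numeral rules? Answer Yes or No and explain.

'MMMDCXXXV': Check the rules: uses only the symbols I, V, X, L, C, D, M; no symbol is repeated more than three times in a row; V, L and D each appear at most once; no smaller symbol precedes a larger one (values never increase from left to right). Value: M (1000) + M (1000) + M (1000) + D (500) + C (100) + X (10) + X (10) + X (10) + V (5) = 3635. So it is a valid standard Roman numeral.

Yes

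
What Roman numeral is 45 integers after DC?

DC = 600
600 + 45 = 645

DCXLV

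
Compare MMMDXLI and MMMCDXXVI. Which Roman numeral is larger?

MMMDXLI = 3541
MMMCDXXVI = 3426
3541 is larger

MMMDXLI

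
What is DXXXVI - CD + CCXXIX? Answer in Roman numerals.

DXXXVI = 536, CD = 400, CCXXIX = 229
536 - 400 = 136
136 + 229 = 365

CCCLXV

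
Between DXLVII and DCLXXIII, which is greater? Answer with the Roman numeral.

DXLVII = 547
DCLXXIII = 673
673 is larger

DCLXXIII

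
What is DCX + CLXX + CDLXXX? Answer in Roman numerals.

DCX = 610, CLXX = 170, CDLXXX = 480
610 + 170 = 780
780 + 480 = 1260

MCCLX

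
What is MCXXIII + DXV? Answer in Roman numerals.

MCXXIII = 1123
DXV = 515
1123 + 515 = 1638

MDCXXXVIII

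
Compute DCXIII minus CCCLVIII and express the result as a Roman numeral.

DCXIII = 613
CCCLVIII = 358
613 - 358 = 255

CCLV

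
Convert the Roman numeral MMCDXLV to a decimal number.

MMCDXLV: M=1000, M=1000, CD=400, XL=40, V=5
1000 + 1000 + 400 + 40 + 5 = 2445

2445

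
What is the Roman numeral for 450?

Convert 450 to Roman numerals:
  450 contains 1×400 (CD)
  50 contains 1×50 (L)

CDL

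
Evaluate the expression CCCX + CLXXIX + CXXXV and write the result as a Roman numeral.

CCCX = 310, CLXXIX = 179, CXXXV = 135
310 + 179 = 489
489 + 135 = 624

DCXXIV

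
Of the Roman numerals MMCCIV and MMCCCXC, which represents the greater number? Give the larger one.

MMCCIV = 2204
MMCCCXC = 2390
2390 is larger

MMCCCXC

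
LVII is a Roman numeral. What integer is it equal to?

LVII: L=50, V=5, I=1, I=1
50 + 5 + 1 + 1 = 57

57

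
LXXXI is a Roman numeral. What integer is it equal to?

LXXXI: L=50, X=10, X=10, X=10, I=1
50 + 10 + 10 + 10 + 1 = 81

81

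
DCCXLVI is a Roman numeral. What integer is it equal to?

DCCXLVI: D=500, C=100, C=100, XL=40, V=5, I=1
500 + 100 + 100 + 40 + 5 + 1 = 746

746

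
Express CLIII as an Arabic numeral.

CLIII: C=100, L=50, I=1, I=1, I=1
100 + 50 + 1 + 1 + 1 = 153

153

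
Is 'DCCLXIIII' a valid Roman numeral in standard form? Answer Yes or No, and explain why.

'DCCLXIIII': More than 3 consecutive I's

No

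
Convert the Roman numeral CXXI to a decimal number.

CXXI: C=100, X=10, X=10, I=1
100 + 10 + 10 + 1 = 121

121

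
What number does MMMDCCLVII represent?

MMMDCCLVII: M=1000, M=1000, M=1000, D=500, C=100, C=100, L=50, V=5, I=1, I=1
1000 + 1000 + 1000 + 500 + 100 + 100 + 50 + 5 + 1 + 1 = 3757

3757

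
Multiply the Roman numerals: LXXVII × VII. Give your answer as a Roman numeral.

LXXVII = 77
VII = 7
77 × 7 = 539

DXXXIX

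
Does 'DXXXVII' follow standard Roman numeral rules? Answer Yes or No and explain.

'DXXXVII': Check the rules: uses only the symbols I, V, X, L, C, D, M; no symbol is repeated more than three times in a row; V, L and D each appear at most once; no smaller symbol precedes a larger one (values never increase from left to right). Value: D (500) + X (10) + X (10) + X (10) + V (5) + I (1) + I (1) = 537. So it is a valid standard Roman numeral.

Yes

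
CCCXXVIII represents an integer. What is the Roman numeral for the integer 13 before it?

CCCXXVIII = 328
328 - 13 = 315

CCCXV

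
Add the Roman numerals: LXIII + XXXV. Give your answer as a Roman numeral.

LXIII = 63
XXXV = 35
63 + 35 = 98

XCVIII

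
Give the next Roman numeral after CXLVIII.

CXLVIII = 148; next is 149

CXLIX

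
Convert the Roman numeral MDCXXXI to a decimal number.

MDCXXXI: M=1000, D=500, C=100, X=10, X=10, X=10, I=1
1000 + 500 + 100 + 10 + 10 + 10 + 1 = 1631

1631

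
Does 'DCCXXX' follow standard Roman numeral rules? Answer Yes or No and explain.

'DCCXXX': Check the rules: uses only the symbols I, V, X, L, C, D, M; no symbol is repeated more than three times in a row; V, L and D each appear at most once; no smaller symbol precedes a larger one (values never increase from left to right). Value: D (500) + C (100) + C (100) + X (10) + X (10) + X (10) = 730. So it is a valid standard Roman numeral.

Yes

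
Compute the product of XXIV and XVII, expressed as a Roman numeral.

XXIV = 24
XVII = 17
24 × 17 = 408

CDVIII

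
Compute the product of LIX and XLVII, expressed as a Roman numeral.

LIX = 59
XLVII = 47
59 × 47 = 2773

MMDCCLXXIII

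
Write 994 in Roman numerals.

Convert 994 to Roman numerals:
  994 contains 1×900 (CM)
  94 contains 1×90 (XC)
  4 contains 1×4 (IV)

CMXCIV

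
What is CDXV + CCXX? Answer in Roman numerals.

CDXV = 415
CCXX = 220
415 + 220 = 635

DCXXXV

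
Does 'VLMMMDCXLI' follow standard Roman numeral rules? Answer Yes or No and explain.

'VLMMMDCXLI': L should not appear more than once

No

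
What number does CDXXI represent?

CDXXI: CD=400, X=10, X=10, I=1
400 + 10 + 10 + 1 = 421

421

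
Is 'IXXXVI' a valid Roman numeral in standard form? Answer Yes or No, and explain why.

'IXXXVI': I (position 1) comes before the larger symbol X (position 3) without being directly in front of it as a subtractive pair; apart from IV, IX, XL, XC, CD and CM, symbols must go from largest to smallest

No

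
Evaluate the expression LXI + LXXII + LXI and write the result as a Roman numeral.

LXI = 61, LXXII = 72, LXI = 61
61 + 72 = 133
133 + 61 = 194

CXCIV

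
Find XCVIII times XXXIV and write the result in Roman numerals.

XCVIII = 98
XXXIV = 34
98 × 34 = 3332

MMMCCCXXXII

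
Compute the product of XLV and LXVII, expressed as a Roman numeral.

XLV = 45
LXVII = 67
45 × 67 = 3015

MMMXV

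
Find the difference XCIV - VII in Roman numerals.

XCIV = 94
VII = 7
94 - 7 = 87

LXXXVII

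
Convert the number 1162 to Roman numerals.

Convert 1162 to Roman numerals:
  1162 contains 1×1000 (M)
  162 contains 1×100 (C)
  62 contains 1×50 (L)
  12 contains 1×10 (X)
  2 contains 2×1 (II)

MCLXII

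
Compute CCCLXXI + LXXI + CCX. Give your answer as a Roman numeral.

CCCLXXI = 371, LXXI = 71, CCX = 210
371 + 71 = 442
442 + 210 = 652

DCLII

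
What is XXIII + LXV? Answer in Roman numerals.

XXIII = 23
LXV = 65
23 + 65 = 88

LXXXVIII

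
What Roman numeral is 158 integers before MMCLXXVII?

MMCLXXVII = 2177
2177 - 158 = 2019

MMXIX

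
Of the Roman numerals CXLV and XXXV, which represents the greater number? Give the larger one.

CXLV = 145
XXXV = 35
145 is larger

CXLV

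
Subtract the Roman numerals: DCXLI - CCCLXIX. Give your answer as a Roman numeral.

DCXLI = 641
CCCLXIX = 369
641 - 369 = 272

CCLXXII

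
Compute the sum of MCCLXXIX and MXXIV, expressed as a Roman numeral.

MCCLXXIX = 1279
MXXIV = 1024
1279 + 1024 = 2303

MMCCCIII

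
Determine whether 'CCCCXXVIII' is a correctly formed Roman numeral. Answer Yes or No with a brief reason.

'CCCCXXVIII': More than 3 consecutive C's

No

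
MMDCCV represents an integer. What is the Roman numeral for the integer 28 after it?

MMDCCV = 2705
2705 + 28 = 2733

MMDCCXXXIII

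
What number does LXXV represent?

LXXV: L=50, X=10, X=10, V=5
50 + 10 + 10 + 5 = 75

75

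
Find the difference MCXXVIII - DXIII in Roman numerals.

MCXXVIII = 1128
DXIII = 513
1128 - 513 = 615

DCXV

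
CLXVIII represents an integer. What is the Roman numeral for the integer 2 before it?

CLXVIII = 168
168 - 2 = 166

CLXVI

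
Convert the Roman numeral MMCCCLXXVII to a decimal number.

MMCCCLXXVII: M=1000, M=1000, C=100, C=100, C=100, L=50, X=10, X=10, V=5, I=1, I=1
1000 + 1000 + 100 + 100 + 100 + 50 + 10 + 10 + 5 + 1 + 1 = 2377

2377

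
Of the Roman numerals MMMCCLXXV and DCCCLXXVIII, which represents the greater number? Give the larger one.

MMMCCLXXV = 3275
DCCCLXXVIII = 878
3275 is larger

MMMCCLXXV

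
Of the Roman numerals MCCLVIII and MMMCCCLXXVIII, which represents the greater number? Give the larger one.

MCCLVIII = 1258
MMMCCCLXXVIII = 3378
3378 is larger

MMMCCCLXXVIII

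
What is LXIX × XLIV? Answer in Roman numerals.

LXIX = 69
XLIV = 44
69 × 44 = 3036

MMMXXXVI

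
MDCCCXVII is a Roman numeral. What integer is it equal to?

MDCCCXVII: M=1000, D=500, C=100, C=100, C=100, X=10, V=5, I=1, I=1
1000 + 500 + 100 + 100 + 100 + 10 + 5 + 1 + 1 = 1817

1817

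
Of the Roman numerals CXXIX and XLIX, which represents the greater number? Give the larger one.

CXXIX = 129
XLIX = 49
129 is larger

CXXIX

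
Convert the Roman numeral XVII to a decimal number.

XVII: X=10, V=5, I=1, I=1
10 + 5 + 1 + 1 = 17

17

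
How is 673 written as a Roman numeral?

Convert 673 to Roman numerals:
  673 contains 1×500 (D)
  173 contains 1×100 (C)
  73 contains 1×50 (L)
  23 contains 2×10 (XX)
  3 contains 3×1 (III)

DCLXXIII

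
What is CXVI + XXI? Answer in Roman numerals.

CXVI = 116
XXI = 21
116 + 21 = 137

CXXXVII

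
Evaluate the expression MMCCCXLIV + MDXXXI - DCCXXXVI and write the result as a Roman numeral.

MMCCCXLIV = 2344, MDXXXI = 1531, DCCXXXVI = 736
2344 + 1531 = 3875
3875 - 736 = 3139

MMMCXXXIX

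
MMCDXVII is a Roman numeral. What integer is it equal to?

MMCDXVII: M=1000, M=1000, CD=400, X=10, V=5, I=1, I=1
1000 + 1000 + 400 + 10 + 5 + 1 + 1 = 2417

2417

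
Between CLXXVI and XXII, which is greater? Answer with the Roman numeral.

CLXXVI = 176
XXII = 22
176 is larger

CLXXVI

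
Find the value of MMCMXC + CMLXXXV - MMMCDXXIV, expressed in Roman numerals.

MMCMXC = 2990, CMLXXXV = 985, MMMCDXXIV = 3424
2990 + 985 = 3975
3975 - 3424 = 551

DLI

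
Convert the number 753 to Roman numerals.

Convert 753 to Roman numerals:
  753 contains 1×500 (D)
  253 contains 2×100 (CC)
  53 contains 1×50 (L)
  3 contains 3×1 (III)

DCCLIII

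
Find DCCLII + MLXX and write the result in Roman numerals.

DCCLII = 752
MLXX = 1070
752 + 1070 = 1822

MDCCCXXII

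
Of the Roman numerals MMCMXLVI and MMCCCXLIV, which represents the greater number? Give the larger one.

MMCMXLVI = 2946
MMCCCXLIV = 2344
2946 is larger

MMCMXLVI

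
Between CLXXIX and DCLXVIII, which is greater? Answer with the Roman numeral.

CLXXIX = 179
DCLXVIII = 668
668 is larger

DCLXVIII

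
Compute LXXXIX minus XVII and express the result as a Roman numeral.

LXXXIX = 89
XVII = 17
89 - 17 = 72

LXXII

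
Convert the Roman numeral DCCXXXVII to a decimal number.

DCCXXXVII: D=500, C=100, C=100, X=10, X=10, X=10, V=5, I=1, I=1
500 + 100 + 100 + 10 + 10 + 10 + 5 + 1 + 1 = 737

737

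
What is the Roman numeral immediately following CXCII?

CXCII = 192; next is 193

CXCIII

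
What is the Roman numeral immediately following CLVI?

CLVI = 156; next is 157

CLVII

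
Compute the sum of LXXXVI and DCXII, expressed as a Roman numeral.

LXXXVI = 86
DCXII = 612
86 + 612 = 698

DCXCVIII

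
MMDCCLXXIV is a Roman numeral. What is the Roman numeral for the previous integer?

MMDCCLXXIV = 2774, so the previous integer is 2774 - 1 = 2773

MMDCCLXXIII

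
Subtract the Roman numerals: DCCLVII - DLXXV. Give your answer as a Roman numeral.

DCCLVII = 757
DLXXV = 575
757 - 575 = 182

CLXXXII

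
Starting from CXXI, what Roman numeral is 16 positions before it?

CXXI = 121
121 - 16 = 105

CV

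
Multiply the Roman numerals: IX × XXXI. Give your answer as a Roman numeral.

IX = 9
XXXI = 31
9 × 31 = 279

CCLXXIX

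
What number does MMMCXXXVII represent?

MMMCXXXVII: M=1000, M=1000, M=1000, C=100, X=10, X=10, X=10, V=5, I=1, I=1
1000 + 1000 + 1000 + 100 + 10 + 10 + 10 + 5 + 1 + 1 = 3137

3137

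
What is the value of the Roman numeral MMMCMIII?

MMMCMIII: M=1000, M=1000, M=1000, CM=900, I=1, I=1, I=1
1000 + 1000 + 1000 + 900 + 1 + 1 + 1 = 3903

3903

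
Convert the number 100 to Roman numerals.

Convert 100 to Roman numerals:
  100 contains 1×100 (C)

C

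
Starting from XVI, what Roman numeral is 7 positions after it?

XVI = 16
16 + 7 = 23

XXIII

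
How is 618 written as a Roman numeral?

Convert 618 to Roman numerals:
  618 contains 1×500 (D)
  118 contains 1×100 (C)
  18 contains 1×10 (X)
  8 contains 1×5 (V)
  3 contains 3×1 (III)

DCXVIII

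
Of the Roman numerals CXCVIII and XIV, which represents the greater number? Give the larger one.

CXCVIII = 198
XIV = 14
198 is larger

CXCVIII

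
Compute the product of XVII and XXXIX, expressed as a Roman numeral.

XVII = 17
XXXIX = 39
17 × 39 = 663

DCLXIII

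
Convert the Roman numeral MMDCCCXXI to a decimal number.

MMDCCCXXI: M=1000, M=1000, D=500, C=100, C=100, C=100, X=10, X=10, I=1
1000 + 1000 + 500 + 100 + 100 + 100 + 10 + 10 + 1 = 2821

2821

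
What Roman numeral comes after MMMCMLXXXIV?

MMMCMLXXXIV = 3984; next is 3985

MMMCMLXXXV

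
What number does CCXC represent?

CCXC: C=100, C=100, XC=90
100 + 100 + 90 = 290

290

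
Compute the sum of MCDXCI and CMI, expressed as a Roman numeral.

MCDXCI = 1491
CMI = 901
1491 + 901 = 2392

MMCCCXCII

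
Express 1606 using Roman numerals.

Convert 1606 to Roman numerals:
  1606 contains 1×1000 (M)
  606 contains 1×500 (D)
  106 contains 1×100 (C)
  6 contains 1×5 (V)
  1 contains 1×1 (I)

MDCVI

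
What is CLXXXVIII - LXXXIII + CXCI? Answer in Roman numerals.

CLXXXVIII = 188, LXXXIII = 83, CXCI = 191
188 - 83 = 105
105 + 191 = 296

CCXCVI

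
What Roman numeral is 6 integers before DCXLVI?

DCXLVI = 646
646 - 6 = 640

DCXL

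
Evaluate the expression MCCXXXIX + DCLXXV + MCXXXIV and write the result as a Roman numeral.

MCCXXXIX = 1239, DCLXXV = 675, MCXXXIV = 1134
1239 + 675 = 1914
1914 + 1134 = 3048

MMMXLVIII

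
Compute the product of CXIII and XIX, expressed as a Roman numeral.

CXIII = 113
XIX = 19
113 × 19 = 2147

MMCXLVII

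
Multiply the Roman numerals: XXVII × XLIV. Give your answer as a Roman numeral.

XXVII = 27
XLIV = 44
27 × 44 = 1188

MCLXXXVIII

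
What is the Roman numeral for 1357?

Convert 1357 to Roman numerals:
  1357 contains 1×1000 (M)
  357 contains 3×100 (CCC)
  57 contains 1×50 (L)
  7 contains 1×5 (V)
  2 contains 2×1 (II)

MCCCLVII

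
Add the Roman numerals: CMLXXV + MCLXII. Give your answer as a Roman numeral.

CMLXXV = 975
MCLXII = 1162
975 + 1162 = 2137

MMCXXXVII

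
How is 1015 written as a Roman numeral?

Convert 1015 to Roman numerals:
  1015 contains 1×1000 (M)
  15 contains 1×10 (X)
  5 contains 1×5 (V)

MXV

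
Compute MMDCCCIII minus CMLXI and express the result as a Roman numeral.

MMDCCCIII = 2803
CMLXI = 961
2803 - 961 = 1842

MDCCCXLII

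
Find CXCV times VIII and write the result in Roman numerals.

CXCV = 195
VIII = 8
195 × 8 = 1560

MDLX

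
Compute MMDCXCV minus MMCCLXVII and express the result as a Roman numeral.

MMDCXCV = 2695
MMCCLXVII = 2267
2695 - 2267 = 428

CDXXVIII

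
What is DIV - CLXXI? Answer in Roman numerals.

DIV = 504
CLXXI = 171
504 - 171 = 333

CCCXXXIII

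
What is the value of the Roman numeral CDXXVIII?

CDXXVIII: CD=400, X=10, X=10, V=5, I=1, I=1, I=1
400 + 10 + 10 + 5 + 1 + 1 + 1 = 428

428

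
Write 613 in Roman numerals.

Convert 613 to Roman numerals:
  613 contains 1×500 (D)
  113 contains 1×100 (C)
  13 contains 1×10 (X)
  3 contains 3×1 (III)

DCXIII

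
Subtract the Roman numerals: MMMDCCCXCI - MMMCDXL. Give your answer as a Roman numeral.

MMMDCCCXCI = 3891
MMMCDXL = 3440
3891 - 3440 = 451

CDLI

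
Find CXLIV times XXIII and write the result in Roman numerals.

CXLIV = 144
XXIII = 23
144 × 23 = 3312

MMMCCCXII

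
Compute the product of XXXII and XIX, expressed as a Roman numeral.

XXXII = 32
XIX = 19
32 × 19 = 608

DCVIII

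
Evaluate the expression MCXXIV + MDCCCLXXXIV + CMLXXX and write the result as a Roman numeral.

MCXXIV = 1124, MDCCCLXXXIV = 1884, CMLXXX = 980
1124 + 1884 = 3008
3008 + 980 = 3988

MMMCMLXXXVIII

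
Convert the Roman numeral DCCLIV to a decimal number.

DCCLIV: D=500, C=100, C=100, L=50, IV=4
500 + 100 + 100 + 50 + 4 = 754

754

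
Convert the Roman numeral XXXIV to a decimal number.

XXXIV: X=10, X=10, X=10, IV=4
10 + 10 + 10 + 4 = 34

34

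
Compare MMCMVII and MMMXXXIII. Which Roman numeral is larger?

MMCMVII = 2907
MMMXXXIII = 3033
3033 is larger

MMMXXXIII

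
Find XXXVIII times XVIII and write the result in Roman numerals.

XXXVIII = 38
XVIII = 18
38 × 18 = 684

DCLXXXIV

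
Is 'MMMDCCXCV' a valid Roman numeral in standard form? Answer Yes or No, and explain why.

'MMMDCCXCV': Check the rules: uses only the symbols I, V, X, L, C, D, M; no symbol is repeated more than three times in a row; V, L and D each appear at most once; the only place a smaller symbol precedes a larger one is the allowed subtractive pair XC, the symbol right after such a pair (if any) is smaller than the pair's first symbol, and otherwise the values never increase from left to right. Value: M (1000) + M (1000) + M (1000) + D (500) + C (100) + C (100) + XC (90) + V (5) = 3795. So it is a valid standard Roman numeral.

Yes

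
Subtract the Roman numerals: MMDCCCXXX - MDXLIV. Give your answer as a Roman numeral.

MMDCCCXXX = 2830
MDXLIV = 1544
2830 - 1544 = 1286

MCCLXXXVI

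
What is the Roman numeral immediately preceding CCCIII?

CCCIII = 303, so the previous integer is 303 - 1 = 302

CCCII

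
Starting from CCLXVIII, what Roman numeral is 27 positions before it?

CCLXVIII = 268
268 - 27 = 241

CCXLI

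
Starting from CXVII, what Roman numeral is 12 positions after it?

CXVII = 117
117 + 12 = 129

CXXIX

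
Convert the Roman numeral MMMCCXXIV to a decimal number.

MMMCCXXIV: M=1000, M=1000, M=1000, C=100, C=100, X=10, X=10, IV=4
1000 + 1000 + 1000 + 100 + 100 + 10 + 10 + 4 = 3224

3224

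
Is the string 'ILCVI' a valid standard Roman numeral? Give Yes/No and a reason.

'ILCVI': Invalid subtractive combination: IL

No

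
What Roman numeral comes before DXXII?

DXXII = 522; previous is 521

DXXI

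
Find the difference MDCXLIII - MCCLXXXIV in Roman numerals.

MDCXLIII = 1643
MCCLXXXIV = 1284
1643 - 1284 = 359

CCCLIX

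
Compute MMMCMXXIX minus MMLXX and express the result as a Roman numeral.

MMMCMXXIX = 3929
MMLXX = 2070
3929 - 2070 = 1859

MDCCCLIX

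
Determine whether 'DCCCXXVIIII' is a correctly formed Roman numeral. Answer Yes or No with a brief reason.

'DCCCXXVIIII': More than 3 consecutive I's

No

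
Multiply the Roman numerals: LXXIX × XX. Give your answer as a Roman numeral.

LXXIX = 79
XX = 20
79 × 20 = 1580

MDLXXX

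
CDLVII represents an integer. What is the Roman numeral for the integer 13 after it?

CDLVII = 457
457 + 13 = 470

CDLXX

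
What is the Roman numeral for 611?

Convert 611 to Roman numerals:
  611 contains 1×500 (D)
  111 contains 1×100 (C)
  11 contains 1×10 (X)
  1 contains 1×1 (I)

DCXI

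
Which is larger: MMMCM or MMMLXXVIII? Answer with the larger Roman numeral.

MMMCM = 3900
MMMLXXVIII = 3078
3900 is larger

MMMCM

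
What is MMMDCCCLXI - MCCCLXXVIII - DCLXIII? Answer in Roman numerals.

MMMDCCCLXI = 3861, MCCCLXXVIII = 1378, DCLXIII = 663
3861 - 1378 = 2483
2483 - 663 = 1820

MDCCCXX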